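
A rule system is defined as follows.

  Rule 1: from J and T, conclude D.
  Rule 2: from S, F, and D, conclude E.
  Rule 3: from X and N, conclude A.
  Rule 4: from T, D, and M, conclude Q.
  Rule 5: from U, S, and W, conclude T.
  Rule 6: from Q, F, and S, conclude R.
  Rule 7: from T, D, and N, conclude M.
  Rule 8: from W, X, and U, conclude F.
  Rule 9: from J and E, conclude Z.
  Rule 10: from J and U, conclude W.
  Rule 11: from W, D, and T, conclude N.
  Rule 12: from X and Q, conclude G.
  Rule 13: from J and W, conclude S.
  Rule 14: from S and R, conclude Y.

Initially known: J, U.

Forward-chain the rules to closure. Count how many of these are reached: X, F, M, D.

J and U hold, so W follows (Rule 10).
J and W hold, so S follows (Rule 13).
U, S, and W hold, so T follows (Rule 5).
From J and T, Rule 1 gives D.
W, D, and T hold, so N follows (Rule 11).
T, D, and N hold, so M follows (Rule 7).
No rule produces X, and it is not given.
F would need W, X, and U (Rule 8), but X is never established.
M: reached.
D: reached.
Reached: M and D — 2 of the 4.

2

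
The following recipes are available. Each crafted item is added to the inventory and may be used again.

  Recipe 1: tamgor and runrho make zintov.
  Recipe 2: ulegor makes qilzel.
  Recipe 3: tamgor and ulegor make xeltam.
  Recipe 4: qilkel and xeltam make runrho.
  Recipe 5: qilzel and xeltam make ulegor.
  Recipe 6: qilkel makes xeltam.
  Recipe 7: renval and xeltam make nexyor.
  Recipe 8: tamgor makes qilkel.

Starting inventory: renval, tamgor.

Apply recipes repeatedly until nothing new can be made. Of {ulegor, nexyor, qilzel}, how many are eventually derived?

1

Using Recipe 8, tamgor makes qilkel.
qilkel → xeltam (Recipe 6).
renval and xeltam → nexyor (Recipe 7).
ulegor would need qilzel and xeltam (Recipe 5), but qilzel is never obtained.
nexyor: reached.
qilzel would need ulegor (Recipe 2), but ulegor is never obtained.
Reached: nexyor — 1 of the 3.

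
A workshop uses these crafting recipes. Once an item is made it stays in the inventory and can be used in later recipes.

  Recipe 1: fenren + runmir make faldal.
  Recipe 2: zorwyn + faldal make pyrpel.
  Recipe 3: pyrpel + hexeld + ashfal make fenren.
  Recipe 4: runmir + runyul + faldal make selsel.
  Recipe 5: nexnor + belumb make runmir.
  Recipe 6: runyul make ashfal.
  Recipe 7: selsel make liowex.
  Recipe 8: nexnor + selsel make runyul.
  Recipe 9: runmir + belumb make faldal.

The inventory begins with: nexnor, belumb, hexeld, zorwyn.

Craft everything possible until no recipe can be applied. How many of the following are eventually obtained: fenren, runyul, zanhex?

0

fenren would need pyrpel, hexeld, and ashfal (Recipe 3), but ashfal is never obtained.
runyul would need nexnor and selsel (Recipe 8), but selsel is never obtained.
No rule produces zanhex, and it is not given.
None of the 3 are reached.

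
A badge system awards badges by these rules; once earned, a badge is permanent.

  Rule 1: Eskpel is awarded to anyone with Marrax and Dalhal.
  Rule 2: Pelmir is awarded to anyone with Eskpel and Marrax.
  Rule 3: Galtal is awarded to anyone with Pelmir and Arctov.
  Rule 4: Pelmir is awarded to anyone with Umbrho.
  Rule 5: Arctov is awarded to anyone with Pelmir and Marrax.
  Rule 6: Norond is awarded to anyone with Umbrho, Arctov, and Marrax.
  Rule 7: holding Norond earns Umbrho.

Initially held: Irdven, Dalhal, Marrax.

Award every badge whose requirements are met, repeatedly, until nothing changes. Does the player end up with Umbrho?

Umbrho would need Norond (Rule 7), but Norond is never earned.

No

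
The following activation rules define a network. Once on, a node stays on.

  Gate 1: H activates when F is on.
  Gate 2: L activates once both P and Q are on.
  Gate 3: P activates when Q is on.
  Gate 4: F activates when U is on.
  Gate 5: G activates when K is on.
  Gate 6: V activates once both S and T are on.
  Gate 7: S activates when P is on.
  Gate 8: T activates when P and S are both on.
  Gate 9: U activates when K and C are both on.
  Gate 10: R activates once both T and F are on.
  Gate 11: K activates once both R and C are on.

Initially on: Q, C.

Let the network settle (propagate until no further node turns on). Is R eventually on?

R would need T and F (Gate 10), but F never turns on.

No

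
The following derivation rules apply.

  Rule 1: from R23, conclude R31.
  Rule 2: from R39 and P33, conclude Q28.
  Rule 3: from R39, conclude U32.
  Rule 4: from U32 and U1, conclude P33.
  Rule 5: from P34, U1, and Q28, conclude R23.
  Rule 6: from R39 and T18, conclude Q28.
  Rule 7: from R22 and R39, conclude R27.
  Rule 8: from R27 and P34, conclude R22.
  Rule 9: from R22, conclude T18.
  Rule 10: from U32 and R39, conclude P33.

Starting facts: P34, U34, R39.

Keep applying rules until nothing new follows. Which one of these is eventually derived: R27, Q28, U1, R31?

Q28

From R39, Rule 3 gives U32.
U32 and R39 hold, so P33 follows (Rule 10).
R39 and P33 hold, so Q28 follows (Rule 2).
R31 would need R23 (Rule 1), but R23 is never established. No rule produces U1, and it is not given. R27 would need R22 and R39 (Rule 7), but R22 is never established.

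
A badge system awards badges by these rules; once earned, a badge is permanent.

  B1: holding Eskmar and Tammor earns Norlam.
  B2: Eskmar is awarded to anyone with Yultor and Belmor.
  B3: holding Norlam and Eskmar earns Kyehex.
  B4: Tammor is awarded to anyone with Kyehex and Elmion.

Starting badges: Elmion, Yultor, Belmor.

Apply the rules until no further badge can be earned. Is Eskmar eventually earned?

With Yultor and Belmor, Eskmar is earned (B2).

Yes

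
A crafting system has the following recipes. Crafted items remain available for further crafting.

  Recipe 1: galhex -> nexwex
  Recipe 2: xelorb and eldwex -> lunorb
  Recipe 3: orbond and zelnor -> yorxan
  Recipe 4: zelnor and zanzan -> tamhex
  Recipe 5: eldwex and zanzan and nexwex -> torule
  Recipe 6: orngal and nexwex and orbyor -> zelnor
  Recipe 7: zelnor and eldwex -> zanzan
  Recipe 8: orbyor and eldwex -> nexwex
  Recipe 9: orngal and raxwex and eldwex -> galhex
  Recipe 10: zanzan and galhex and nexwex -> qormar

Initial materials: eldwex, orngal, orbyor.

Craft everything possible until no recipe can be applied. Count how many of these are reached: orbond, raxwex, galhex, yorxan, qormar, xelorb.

0

No rule produces orbond, and it is not given.
No rule produces raxwex, and it is not given.
galhex would need orngal, raxwex, and eldwex (Recipe 9), but raxwex is never obtained.
yorxan would need orbond and zelnor (Recipe 3), but orbond is never obtained.
qormar would need zanzan, galhex, and nexwex (Recipe 10), but galhex is never obtained.
No rule produces xelorb, and it is not given.
None of the 6 are reached.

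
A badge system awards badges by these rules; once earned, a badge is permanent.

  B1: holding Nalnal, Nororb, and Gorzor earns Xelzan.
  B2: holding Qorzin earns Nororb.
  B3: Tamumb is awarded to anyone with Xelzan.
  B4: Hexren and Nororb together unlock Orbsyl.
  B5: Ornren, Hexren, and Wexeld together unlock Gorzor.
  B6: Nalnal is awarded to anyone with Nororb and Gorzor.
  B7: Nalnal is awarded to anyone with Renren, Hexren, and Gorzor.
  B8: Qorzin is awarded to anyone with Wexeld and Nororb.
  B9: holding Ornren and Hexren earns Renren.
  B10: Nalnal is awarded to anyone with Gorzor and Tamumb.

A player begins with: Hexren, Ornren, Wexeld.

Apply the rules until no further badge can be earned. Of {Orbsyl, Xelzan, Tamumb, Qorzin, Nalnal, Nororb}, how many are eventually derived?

With Ornren and Hexren, Renren is earned (B9).
With Ornren, Hexren, and Wexeld, Gorzor is earned (B5).
With Renren, Hexren, and Gorzor, Nalnal is earned (B7).
Orbsyl would need Hexren and Nororb (B4), but Nororb is never earned.
Xelzan would need Nalnal, Nororb, and Gorzor (B1), but Nororb is never earned.
Tamumb would need Xelzan (B3), but Xelzan is never earned.
Qorzin would need Wexeld and Nororb (B8), but Nororb is never earned.
Nalnal: reached.
Nororb would need Qorzin (B2), but Qorzin is never earned.
Reached: Nalnal — 1 of the 6.

1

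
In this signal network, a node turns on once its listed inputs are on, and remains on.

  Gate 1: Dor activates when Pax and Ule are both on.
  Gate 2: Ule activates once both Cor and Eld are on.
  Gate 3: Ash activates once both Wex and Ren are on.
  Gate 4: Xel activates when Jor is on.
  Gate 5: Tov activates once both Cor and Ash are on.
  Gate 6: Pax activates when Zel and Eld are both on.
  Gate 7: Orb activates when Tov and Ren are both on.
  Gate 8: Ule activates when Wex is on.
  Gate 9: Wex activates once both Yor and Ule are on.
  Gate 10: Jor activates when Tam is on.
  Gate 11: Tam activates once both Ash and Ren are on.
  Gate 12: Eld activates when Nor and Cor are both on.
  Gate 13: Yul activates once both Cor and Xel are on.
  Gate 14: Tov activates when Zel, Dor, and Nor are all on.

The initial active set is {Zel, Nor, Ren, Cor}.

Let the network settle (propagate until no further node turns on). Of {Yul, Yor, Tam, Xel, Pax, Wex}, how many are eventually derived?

Nor and Cor are on, so Eld activates (Gate 12).
Zel and Eld are on, so Pax activates (Gate 6).
Yul would need Cor and Xel (Gate 13), but Xel never turns on.
No rule produces Yor, and it is not given.
Tam would need Ash and Ren (Gate 11), but Ash never turns on.
Xel would need Jor (Gate 4), but Jor never turns on.
Pax: reached.
Wex would need Yor and Ule (Gate 9), but Yor never turns on.
Reached: Pax — 1 of the 6.

1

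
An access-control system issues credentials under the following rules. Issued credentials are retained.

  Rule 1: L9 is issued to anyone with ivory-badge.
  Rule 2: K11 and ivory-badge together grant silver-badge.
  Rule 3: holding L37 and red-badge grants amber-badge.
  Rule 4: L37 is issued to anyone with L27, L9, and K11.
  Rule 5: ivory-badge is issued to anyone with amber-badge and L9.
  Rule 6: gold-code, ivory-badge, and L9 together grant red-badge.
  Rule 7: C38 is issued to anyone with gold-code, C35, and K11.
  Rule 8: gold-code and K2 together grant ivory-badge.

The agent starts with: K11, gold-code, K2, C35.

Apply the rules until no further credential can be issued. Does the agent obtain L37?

L37 would need L27, L9, and K11 (Rule 4), but L27 is never granted.

No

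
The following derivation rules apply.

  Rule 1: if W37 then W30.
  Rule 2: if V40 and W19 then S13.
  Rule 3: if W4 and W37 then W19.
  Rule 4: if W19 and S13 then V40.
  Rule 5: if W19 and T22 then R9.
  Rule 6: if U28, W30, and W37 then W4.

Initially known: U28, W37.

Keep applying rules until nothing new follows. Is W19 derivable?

Yes

W37 holds, so W30 follows (Rule 1).
From U28, W30, and W37, Rule 6 gives W4.
W4 and W37 hold, so W19 follows (Rule 3).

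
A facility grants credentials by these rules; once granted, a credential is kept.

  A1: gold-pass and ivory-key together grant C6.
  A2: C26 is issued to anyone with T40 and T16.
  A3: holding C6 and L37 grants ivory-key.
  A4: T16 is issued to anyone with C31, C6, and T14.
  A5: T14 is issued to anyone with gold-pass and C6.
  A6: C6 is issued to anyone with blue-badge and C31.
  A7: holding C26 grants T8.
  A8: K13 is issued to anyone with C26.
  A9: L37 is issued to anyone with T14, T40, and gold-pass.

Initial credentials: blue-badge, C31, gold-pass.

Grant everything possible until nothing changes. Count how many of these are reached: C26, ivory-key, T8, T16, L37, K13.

Holding blue-badge and C31 grants C6 (A6).
Holding gold-pass and C6 grants T14 (A5).
Holding C31, C6, and T14 grants T16 (A4).
C26 would need T40 and T16 (A2), but T40 is never granted.
ivory-key would need C6 and L37 (A3), but L37 is never granted.
T8 would need C26 (A7), but C26 is never granted.
T16: reached.
L37 would need T14, T40, and gold-pass (A9), but T40 is never granted.
K13 would need C26 (A8), but C26 is never granted.
Reached: T16 — 1 of the 6.

1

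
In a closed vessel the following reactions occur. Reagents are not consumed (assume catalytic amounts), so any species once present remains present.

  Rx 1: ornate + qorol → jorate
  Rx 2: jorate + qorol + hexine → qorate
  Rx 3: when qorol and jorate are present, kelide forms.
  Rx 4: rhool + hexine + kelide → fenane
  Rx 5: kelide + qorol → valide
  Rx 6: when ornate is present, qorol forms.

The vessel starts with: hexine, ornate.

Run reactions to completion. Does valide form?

ornate present → qorol forms (Rx 6).
ornate and qorol present → jorate forms (Rx 1).
qorol and jorate present → kelide forms (Rx 3).
kelide and qorol present → valide forms (Rx 5).

Yes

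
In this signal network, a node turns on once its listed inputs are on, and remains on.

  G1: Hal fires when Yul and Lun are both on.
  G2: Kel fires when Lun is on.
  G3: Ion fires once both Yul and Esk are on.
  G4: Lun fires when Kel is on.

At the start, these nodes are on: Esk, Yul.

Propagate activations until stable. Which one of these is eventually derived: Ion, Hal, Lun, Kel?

Ion

Yul and Esk are on, so Ion fires (G3).
Hal would need Yul and Lun (G1), but Lun never turns on. Lun would need Kel (G4), but Kel never turns on. Kel would need Lun (G2), but Lun never turns on.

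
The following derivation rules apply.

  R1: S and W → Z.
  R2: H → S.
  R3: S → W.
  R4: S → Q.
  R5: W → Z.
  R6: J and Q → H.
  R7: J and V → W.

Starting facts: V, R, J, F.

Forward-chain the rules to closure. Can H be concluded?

H would need J and Q (R6), but Q is never established.

No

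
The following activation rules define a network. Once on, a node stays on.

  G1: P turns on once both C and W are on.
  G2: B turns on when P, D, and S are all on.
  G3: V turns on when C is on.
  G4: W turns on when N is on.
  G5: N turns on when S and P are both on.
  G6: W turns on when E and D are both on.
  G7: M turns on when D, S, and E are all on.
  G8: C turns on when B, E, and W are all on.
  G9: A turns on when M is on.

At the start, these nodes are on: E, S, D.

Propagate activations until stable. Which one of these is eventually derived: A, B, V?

G7: D, S, and E on → M on.
G9: M on → A on.
V would need C (G3), but C never turns on. B would need P, D, and S (G2), but P never turns on.

A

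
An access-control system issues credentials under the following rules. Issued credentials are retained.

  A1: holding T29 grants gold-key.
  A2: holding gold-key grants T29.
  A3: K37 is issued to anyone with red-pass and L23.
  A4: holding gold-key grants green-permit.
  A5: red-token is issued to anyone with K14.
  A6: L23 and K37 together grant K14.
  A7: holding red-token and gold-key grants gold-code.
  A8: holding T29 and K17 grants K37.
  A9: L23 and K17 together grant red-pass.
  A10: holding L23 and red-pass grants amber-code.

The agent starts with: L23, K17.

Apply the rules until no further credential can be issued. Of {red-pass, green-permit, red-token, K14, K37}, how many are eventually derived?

Holding L23 and K17 grants red-pass (A9).
Holding red-pass and L23 grants K37 (A3).
Holding L23 and K37 grants K14 (A6).
Holding K14 grants red-token (A5).
red-pass: reached.
green-permit would need gold-key (A4), but gold-key is never granted.
red-token: reached.
K14: reached.
K37: reached.
Reached: red-pass, red-token, K14, and K37 — 4 of the 5.

4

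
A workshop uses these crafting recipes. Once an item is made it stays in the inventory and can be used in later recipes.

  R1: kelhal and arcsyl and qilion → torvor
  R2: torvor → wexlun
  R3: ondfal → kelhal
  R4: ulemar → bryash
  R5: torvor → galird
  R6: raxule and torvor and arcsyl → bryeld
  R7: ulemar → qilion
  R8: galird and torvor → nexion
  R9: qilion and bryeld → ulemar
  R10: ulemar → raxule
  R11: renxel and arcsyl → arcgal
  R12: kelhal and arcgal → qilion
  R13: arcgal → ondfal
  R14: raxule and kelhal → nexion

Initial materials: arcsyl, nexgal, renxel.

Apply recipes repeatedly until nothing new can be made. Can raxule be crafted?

raxule would need ulemar (R10), but ulemar is never obtained.

No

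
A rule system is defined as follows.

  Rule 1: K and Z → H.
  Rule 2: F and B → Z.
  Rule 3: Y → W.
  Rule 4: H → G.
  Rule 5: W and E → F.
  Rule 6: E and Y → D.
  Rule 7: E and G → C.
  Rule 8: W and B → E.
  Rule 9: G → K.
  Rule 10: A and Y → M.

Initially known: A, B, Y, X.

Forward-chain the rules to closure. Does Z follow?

Yes

From Y, Rule 3 gives W.
From W and B, Rule 8 gives E.
From W and E, Rule 5 gives F.
From F and B, Rule 2 gives Z.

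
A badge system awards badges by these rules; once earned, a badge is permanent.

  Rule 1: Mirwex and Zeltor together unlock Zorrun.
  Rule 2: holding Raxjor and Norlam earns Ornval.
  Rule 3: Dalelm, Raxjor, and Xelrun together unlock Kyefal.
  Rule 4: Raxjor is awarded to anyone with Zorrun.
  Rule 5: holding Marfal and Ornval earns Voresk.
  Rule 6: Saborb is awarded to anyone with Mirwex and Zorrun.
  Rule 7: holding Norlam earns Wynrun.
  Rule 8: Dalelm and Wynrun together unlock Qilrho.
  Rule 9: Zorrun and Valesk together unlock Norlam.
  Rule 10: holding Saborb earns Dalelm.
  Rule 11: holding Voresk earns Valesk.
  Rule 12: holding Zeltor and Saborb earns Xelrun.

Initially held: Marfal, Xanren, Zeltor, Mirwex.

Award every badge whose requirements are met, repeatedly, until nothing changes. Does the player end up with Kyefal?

Yes

With Mirwex and Zeltor, Zorrun is earned (Rule 1).
With Mirwex and Zorrun, Saborb is earned (Rule 6).
With Zorrun, Raxjor is earned (Rule 4).
With Zeltor and Saborb, Xelrun is earned (Rule 12).
With Saborb, Dalelm is earned (Rule 10).
With Dalelm, Raxjor, and Xelrun, Kyefal is earned (Rule 3).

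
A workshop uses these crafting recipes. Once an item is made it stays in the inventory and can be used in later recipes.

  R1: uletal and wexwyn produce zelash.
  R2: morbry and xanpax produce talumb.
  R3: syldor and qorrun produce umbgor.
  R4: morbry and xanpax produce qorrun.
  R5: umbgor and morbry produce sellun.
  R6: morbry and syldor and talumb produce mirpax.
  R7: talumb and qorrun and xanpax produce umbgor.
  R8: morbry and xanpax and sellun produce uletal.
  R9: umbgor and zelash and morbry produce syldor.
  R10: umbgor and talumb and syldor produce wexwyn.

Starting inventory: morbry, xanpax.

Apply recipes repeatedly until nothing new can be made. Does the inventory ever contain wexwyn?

wexwyn would need umbgor, talumb, and syldor (R10), but syldor is never obtained.

No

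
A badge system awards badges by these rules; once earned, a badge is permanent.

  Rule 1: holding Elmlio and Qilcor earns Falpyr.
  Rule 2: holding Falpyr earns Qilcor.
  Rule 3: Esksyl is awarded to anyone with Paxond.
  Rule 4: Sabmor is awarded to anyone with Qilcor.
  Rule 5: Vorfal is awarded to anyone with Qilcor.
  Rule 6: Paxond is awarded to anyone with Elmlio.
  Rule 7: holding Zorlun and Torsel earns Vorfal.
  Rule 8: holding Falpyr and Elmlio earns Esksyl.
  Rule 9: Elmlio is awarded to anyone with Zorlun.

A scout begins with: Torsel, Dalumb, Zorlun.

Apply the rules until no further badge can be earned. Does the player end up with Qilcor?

Qilcor would need Falpyr (Rule 2), but Falpyr is never earned.

No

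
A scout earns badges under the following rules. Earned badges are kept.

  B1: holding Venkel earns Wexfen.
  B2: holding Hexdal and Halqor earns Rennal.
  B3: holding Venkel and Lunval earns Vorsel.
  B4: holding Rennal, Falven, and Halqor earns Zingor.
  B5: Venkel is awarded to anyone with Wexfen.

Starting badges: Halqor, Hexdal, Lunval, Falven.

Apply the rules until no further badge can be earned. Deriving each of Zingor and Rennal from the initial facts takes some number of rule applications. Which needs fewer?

Rennal

Rennal: With Hexdal and Halqor, Rennal is earned (B2). [1 rule application]
Zingor: With Hexdal and Halqor, Rennal is earned (B2). With Rennal, Falven, and Halqor, Zingor is earned (B4). [2 rule applications]
Rennal needs fewer.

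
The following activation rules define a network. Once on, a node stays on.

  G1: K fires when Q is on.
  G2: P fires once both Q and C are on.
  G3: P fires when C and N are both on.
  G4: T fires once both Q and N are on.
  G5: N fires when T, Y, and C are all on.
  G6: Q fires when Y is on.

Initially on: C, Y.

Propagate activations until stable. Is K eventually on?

Yes

Y is on, so Q fires (G6).
G1: Q on → K on.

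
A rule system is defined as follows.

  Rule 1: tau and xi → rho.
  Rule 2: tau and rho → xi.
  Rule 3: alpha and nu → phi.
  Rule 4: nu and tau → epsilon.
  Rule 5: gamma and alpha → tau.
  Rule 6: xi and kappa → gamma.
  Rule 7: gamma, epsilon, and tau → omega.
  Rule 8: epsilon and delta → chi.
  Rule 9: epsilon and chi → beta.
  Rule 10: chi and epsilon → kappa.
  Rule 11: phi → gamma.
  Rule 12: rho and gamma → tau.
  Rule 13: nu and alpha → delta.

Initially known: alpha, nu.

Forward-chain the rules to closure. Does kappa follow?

From alpha and nu, Rule 3 gives phi.
From nu and alpha, Rule 13 gives delta.
From phi, Rule 11 gives gamma.
From gamma and alpha, Rule 5 gives tau.
nu and tau hold, so epsilon follows (Rule 4).
From epsilon and delta, Rule 8 gives chi.
chi and epsilon hold, so kappa follows (Rule 10).

Yes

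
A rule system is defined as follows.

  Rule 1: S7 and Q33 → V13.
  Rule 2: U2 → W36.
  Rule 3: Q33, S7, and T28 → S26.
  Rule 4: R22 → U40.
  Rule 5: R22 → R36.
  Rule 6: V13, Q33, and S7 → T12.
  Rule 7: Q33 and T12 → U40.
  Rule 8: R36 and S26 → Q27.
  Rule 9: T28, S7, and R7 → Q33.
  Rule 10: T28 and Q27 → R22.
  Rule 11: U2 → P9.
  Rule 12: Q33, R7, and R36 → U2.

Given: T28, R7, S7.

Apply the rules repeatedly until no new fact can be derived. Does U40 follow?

Yes

From T28, S7, and R7, Rule 9 gives Q33.
S7 and Q33 hold, so V13 follows (Rule 1).
V13, Q33, and S7 hold, so T12 follows (Rule 6).
From Q33 and T12, Rule 7 gives U40.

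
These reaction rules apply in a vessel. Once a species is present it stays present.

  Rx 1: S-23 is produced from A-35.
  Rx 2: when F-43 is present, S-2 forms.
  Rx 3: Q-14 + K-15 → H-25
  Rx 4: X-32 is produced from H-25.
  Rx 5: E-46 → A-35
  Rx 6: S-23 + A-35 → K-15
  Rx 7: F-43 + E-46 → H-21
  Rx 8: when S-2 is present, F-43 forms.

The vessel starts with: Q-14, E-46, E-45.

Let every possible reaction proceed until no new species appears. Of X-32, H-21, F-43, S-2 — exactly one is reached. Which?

E-46 present → A-35 forms (Rx 5).
A-35 present → S-23 forms (Rx 1).
S-23 and A-35 present → K-15 forms (Rx 6).
Q-14 and K-15 present → H-25 forms (Rx 3).
H-25 present → X-32 forms (Rx 4).
S-2 would need F-43 (Rx 2), but F-43 never forms. F-43 would need S-2 (Rx 8), but S-2 never forms. H-21 would need F-43 and E-46 (Rx 7), but F-43 never forms.

X-32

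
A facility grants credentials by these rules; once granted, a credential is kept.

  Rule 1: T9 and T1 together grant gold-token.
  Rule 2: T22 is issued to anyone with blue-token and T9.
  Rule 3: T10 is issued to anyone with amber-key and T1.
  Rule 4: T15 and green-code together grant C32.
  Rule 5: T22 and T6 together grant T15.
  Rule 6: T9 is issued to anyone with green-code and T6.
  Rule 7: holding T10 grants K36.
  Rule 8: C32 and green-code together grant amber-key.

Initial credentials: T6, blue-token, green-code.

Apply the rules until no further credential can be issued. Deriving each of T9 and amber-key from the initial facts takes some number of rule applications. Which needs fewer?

T9

T9: Holding green-code and T6 grants T9 (Rule 6). [1 rule application]
amber-key: Holding green-code and T6 grants T9 (Rule 6). Holding blue-token and T9 grants T22 (Rule 2). Holding T22 and T6 grants T15 (Rule 5). Holding T15 and green-code grants C32 (Rule 4). Holding C32 and green-code grants amber-key (Rule 8). [5 rule applications]
T9 needs fewer.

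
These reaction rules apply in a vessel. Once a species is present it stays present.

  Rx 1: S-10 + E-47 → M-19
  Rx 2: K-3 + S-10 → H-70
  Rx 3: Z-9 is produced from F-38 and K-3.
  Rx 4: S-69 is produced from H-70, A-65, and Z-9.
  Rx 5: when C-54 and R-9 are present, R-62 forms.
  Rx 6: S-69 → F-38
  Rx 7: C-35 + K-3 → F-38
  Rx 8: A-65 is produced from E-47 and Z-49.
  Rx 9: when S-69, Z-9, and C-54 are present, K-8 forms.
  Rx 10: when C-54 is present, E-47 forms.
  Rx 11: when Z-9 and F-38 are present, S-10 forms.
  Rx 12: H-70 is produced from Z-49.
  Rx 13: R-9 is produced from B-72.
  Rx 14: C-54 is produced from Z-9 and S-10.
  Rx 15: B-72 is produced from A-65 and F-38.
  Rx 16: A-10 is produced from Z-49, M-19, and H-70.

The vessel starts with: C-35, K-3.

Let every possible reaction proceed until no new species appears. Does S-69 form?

No

S-69 would need H-70, A-65, and Z-9 (Rx 4), but A-65 never forms.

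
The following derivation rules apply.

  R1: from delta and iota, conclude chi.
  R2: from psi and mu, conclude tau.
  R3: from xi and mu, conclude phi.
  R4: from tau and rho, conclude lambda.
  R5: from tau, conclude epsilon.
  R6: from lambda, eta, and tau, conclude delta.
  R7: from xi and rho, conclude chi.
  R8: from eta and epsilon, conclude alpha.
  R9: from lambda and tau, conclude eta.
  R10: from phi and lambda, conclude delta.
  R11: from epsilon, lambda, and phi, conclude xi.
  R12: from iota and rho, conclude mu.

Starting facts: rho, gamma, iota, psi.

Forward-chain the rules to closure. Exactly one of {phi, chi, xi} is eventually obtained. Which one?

iota and rho hold, so mu follows (R12).
From psi and mu, R2 gives tau.
tau and rho hold, so lambda follows (R4).
lambda and tau hold, so eta follows (R9).
lambda, eta, and tau hold, so delta follows (R6).
From delta and iota, R1 gives chi.
phi would need xi and mu (R3), but xi is never established. xi would need epsilon, lambda, and phi (R11), but phi is never established.

chi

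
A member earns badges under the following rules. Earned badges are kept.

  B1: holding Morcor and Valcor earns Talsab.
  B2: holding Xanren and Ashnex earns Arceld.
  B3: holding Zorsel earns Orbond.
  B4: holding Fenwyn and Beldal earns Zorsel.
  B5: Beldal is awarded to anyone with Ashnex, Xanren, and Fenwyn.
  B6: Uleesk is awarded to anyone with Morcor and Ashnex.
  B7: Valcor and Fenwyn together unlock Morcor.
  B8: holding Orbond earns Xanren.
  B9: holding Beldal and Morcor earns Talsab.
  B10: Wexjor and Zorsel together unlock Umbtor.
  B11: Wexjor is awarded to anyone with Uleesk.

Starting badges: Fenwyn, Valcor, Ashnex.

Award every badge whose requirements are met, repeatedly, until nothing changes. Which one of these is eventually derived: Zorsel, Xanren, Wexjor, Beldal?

With Valcor and Fenwyn, Morcor is earned (B7).
With Morcor and Ashnex, Uleesk is earned (B6).
With Uleesk, Wexjor is earned (B11).
Xanren would need Orbond (B8), but Orbond is never earned. Zorsel would need Fenwyn and Beldal (B4), but Beldal is never earned. Beldal would need Ashnex, Xanren, and Fenwyn (B5), but Xanren is never earned.

Wexjor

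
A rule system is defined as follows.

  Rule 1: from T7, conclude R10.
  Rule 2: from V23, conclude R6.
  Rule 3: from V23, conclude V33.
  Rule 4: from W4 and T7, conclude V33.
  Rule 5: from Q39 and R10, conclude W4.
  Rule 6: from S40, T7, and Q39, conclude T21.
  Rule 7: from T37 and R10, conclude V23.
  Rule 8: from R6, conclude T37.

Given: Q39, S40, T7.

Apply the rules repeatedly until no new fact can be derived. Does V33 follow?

Yes

From T7, Rule 1 gives R10.
Q39 and R10 hold, so W4 follows (Rule 5).
From W4 and T7, Rule 4 gives V33.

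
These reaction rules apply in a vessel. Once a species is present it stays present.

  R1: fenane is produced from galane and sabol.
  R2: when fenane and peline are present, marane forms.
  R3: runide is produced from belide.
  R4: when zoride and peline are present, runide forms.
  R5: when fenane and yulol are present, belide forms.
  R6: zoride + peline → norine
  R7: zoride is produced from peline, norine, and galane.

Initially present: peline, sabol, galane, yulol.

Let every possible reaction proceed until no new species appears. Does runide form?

galane and sabol present → fenane forms (R1).
fenane and yulol present → belide forms (R5).
belide present → runide forms (R3).

Yes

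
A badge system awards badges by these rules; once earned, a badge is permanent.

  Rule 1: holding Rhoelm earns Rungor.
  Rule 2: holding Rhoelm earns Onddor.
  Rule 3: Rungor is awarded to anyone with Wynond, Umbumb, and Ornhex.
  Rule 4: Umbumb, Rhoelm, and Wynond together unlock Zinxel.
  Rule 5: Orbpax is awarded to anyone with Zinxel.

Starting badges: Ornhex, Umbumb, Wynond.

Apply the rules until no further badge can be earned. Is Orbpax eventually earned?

Orbpax would need Zinxel (Rule 5), but Zinxel is never earned.

No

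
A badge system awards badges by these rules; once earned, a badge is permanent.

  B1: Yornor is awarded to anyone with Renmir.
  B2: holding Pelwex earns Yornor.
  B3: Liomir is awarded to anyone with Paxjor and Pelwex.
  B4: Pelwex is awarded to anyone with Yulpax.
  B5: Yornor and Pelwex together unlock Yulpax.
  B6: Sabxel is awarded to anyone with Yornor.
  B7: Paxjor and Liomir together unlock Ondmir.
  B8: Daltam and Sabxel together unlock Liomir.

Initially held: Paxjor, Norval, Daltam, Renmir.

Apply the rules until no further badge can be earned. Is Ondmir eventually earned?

Yes

With Renmir, Yornor is earned (B1).
With Yornor, Sabxel is earned (B6).
With Daltam and Sabxel, Liomir is earned (B8).
With Paxjor and Liomir, Ondmir is earned (B7).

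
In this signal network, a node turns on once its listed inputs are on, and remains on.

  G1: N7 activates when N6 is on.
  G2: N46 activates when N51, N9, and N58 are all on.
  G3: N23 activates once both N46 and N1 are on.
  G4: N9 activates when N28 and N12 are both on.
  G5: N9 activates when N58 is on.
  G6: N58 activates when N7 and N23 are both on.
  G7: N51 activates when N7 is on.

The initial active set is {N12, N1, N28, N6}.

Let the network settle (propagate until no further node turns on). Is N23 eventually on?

N23 would need N46 and N1 (G3), but N46 never turns on.

No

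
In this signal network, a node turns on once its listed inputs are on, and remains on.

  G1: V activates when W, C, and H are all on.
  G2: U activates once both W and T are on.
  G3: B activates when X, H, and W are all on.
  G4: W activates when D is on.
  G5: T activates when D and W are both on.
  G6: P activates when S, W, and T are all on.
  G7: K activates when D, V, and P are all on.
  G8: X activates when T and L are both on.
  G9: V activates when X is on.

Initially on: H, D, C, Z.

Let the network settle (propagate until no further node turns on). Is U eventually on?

D is on, so W activates (G4).
G5: D and W on → T on.
G2: W and T on → U on.

Yes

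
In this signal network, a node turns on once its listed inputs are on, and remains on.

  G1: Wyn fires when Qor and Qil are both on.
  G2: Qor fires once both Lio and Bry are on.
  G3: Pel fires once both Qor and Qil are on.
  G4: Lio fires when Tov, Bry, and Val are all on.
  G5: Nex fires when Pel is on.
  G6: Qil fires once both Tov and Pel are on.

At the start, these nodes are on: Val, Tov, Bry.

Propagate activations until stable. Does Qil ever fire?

No

Qil would need Tov and Pel (G6), but Pel never turns on.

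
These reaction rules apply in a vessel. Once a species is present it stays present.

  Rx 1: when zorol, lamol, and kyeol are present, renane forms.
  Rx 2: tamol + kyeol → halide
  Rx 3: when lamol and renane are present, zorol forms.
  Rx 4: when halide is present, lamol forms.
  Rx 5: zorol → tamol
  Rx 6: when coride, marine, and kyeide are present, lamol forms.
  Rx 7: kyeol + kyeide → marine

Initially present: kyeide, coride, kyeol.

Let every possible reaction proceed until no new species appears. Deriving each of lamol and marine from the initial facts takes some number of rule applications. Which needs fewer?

marine

marine: kyeol and kyeide present → marine forms (Rx 7). [1 rule application]
lamol: kyeol and kyeide present → marine forms (Rx 7). coride, marine, and kyeide present → lamol forms (Rx 6). [2 rule applications]
marine needs fewer.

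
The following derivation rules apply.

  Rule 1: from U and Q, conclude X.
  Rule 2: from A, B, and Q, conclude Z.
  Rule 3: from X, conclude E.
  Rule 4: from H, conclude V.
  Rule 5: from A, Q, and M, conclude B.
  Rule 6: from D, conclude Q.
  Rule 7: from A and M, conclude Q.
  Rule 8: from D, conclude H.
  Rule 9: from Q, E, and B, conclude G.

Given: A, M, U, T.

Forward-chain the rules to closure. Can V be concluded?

No

V would need H (Rule 4), but H is never established.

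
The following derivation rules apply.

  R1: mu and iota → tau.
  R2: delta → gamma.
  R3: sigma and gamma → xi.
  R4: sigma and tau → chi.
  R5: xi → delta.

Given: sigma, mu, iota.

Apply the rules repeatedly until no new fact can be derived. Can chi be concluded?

Yes

mu and iota hold, so tau follows (R1).
From sigma and tau, R4 gives chi.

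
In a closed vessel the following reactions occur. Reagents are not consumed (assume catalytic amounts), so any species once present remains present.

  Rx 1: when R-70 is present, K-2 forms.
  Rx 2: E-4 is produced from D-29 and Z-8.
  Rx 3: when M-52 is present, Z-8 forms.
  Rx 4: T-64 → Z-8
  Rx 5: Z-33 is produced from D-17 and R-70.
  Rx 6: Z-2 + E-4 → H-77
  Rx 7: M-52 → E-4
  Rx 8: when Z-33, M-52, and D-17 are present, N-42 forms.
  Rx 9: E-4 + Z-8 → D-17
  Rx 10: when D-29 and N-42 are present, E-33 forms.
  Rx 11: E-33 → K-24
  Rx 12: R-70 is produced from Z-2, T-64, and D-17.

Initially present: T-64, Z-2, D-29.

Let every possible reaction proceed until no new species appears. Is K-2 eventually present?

T-64 present → Z-8 forms (Rx 4).
D-29 and Z-8 present → E-4 forms (Rx 2).
E-4 and Z-8 present → D-17 forms (Rx 9).
Z-2, T-64, and D-17 present → R-70 forms (Rx 12).
R-70 present → K-2 forms (Rx 1).

Yes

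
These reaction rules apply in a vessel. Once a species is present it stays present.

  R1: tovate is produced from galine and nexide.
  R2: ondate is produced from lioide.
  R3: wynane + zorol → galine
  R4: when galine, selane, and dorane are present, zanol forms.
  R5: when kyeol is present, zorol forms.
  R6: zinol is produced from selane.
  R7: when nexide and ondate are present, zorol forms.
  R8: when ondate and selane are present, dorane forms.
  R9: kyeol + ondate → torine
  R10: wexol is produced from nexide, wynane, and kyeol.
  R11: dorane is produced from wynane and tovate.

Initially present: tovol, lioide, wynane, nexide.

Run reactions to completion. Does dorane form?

lioide present → ondate forms (R2).
nexide and ondate present → zorol forms (R7).
wynane and zorol present → galine forms (R3).
galine and nexide present → tovate forms (R1).
wynane and tovate present → dorane forms (R11).

Yes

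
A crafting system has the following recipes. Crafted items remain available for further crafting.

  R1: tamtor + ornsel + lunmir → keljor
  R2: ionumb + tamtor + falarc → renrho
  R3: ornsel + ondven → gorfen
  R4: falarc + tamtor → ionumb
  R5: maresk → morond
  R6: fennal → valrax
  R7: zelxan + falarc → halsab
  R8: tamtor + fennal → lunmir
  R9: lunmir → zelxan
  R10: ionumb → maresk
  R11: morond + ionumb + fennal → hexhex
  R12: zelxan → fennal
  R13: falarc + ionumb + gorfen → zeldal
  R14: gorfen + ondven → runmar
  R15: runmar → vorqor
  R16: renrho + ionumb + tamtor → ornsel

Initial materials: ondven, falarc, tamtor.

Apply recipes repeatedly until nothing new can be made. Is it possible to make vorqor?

Using R4, falarc and tamtor make ionumb.
ionumb + tamtor + falarc → renrho (R2).
Using R16, renrho, ionumb, and tamtor make ornsel.
Using R3, ornsel and ondven make gorfen.
gorfen + ondven → runmar (R14).
runmar → vorqor (R15).

Yes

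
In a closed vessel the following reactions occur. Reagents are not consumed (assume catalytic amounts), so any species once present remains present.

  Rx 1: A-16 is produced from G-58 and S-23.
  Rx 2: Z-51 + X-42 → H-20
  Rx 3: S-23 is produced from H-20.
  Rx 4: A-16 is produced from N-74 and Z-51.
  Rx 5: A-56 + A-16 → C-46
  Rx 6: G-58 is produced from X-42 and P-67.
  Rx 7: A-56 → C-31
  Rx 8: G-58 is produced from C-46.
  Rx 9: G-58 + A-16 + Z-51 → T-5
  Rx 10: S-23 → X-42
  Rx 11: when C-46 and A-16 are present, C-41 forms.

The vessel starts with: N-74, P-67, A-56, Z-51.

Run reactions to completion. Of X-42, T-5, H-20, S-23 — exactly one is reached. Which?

N-74 and Z-51 present → A-16 forms (Rx 4).
A-56 and A-16 present → C-46 forms (Rx 5).
C-46 present → G-58 forms (Rx 8).
G-58, A-16, and Z-51 present → T-5 forms (Rx 9).
X-42 would need S-23 (Rx 10), but S-23 never forms. H-20 would need Z-51 and X-42 (Rx 2), but X-42 never forms. S-23 would need H-20 (Rx 3), but H-20 never forms.

T-5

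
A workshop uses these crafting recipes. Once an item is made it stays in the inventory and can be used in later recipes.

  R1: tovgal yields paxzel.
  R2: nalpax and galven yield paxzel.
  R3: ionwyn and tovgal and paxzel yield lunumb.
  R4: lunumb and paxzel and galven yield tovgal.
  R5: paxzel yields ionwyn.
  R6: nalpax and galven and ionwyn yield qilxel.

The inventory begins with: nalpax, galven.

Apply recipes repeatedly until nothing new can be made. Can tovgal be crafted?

tovgal would need lunumb, paxzel, and galven (R4), but lunumb is never obtained.

No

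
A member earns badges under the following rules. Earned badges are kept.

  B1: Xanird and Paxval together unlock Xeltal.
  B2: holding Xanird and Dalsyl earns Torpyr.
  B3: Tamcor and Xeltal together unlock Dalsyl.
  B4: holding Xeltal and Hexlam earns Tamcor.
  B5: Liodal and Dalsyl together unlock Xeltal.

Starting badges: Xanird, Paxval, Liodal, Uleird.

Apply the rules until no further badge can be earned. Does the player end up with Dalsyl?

Dalsyl would need Tamcor and Xeltal (B3), but Tamcor is never earned.

No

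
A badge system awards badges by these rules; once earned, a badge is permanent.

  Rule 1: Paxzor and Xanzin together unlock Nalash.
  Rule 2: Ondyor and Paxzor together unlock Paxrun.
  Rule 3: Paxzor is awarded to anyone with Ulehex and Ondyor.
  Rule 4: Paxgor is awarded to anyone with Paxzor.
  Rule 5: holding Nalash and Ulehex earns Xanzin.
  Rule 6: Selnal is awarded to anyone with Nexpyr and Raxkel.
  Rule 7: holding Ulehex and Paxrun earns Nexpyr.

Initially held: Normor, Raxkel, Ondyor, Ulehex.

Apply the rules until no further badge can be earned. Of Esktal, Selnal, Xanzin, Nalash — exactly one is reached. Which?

Selnal

With Ulehex and Ondyor, Paxzor is earned (Rule 3).
With Ondyor and Paxzor, Paxrun is earned (Rule 2).
With Ulehex and Paxrun, Nexpyr is earned (Rule 7).
With Nexpyr and Raxkel, Selnal is earned (Rule 6).
Xanzin would need Nalash and Ulehex (Rule 5), but Nalash is never earned. No rule produces Esktal, and it is not given. Nalash would need Paxzor and Xanzin (Rule 1), but Xanzin is never earned.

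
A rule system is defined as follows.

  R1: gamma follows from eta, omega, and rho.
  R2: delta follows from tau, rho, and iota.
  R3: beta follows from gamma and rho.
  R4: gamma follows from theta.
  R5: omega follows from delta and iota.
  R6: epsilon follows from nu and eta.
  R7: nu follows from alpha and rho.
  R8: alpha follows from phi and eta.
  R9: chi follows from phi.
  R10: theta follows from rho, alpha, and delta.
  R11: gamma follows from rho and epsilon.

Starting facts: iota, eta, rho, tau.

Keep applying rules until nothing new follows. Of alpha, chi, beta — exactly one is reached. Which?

beta

tau, rho, and iota hold, so delta follows (R2).
From delta and iota, R5 gives omega.
eta, omega, and rho hold, so gamma follows (R1).
gamma and rho hold, so beta follows (R3).
chi would need phi (R9), but phi is never established. alpha would need phi and eta (R8), but phi is never established.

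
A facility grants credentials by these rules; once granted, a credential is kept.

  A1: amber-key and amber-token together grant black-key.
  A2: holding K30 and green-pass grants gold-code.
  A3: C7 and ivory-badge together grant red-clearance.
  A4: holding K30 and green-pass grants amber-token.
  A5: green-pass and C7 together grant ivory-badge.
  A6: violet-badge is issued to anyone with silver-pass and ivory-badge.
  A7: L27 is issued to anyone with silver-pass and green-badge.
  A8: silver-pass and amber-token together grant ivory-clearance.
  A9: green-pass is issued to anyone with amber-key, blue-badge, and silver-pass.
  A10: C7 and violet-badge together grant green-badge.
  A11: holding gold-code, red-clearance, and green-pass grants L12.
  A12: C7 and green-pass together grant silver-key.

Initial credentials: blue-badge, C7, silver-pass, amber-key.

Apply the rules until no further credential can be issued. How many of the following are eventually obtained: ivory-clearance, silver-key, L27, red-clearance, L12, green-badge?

4

Holding amber-key, blue-badge, and silver-pass grants green-pass (A9).
Holding C7 and green-pass grants silver-key (A12).
Holding green-pass and C7 grants ivory-badge (A5).
Holding silver-pass and ivory-badge grants violet-badge (A6).
Holding C7 and ivory-badge grants red-clearance (A3).
Holding C7 and violet-badge grants green-badge (A10).
Holding silver-pass and green-badge grants L27 (A7).
ivory-clearance would need silver-pass and amber-token (A8), but amber-token is never granted.
silver-key: reached.
L27: reached.
red-clearance: reached.
L12 would need gold-code, red-clearance, and green-pass (A11), but gold-code is never granted.
green-badge: reached.
Reached: silver-key, L27, red-clearance, and green-badge — 4 of the 6.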